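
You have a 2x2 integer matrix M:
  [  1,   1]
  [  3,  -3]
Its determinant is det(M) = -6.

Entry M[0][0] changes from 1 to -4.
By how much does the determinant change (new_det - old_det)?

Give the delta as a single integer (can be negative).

Answer: 15

Derivation:
Cofactor C_00 = -3
Entry delta = -4 - 1 = -5
Det delta = entry_delta * cofactor = -5 * -3 = 15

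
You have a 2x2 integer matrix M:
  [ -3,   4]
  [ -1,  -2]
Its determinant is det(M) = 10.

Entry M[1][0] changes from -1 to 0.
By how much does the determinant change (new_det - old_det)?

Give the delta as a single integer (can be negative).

Answer: -4

Derivation:
Cofactor C_10 = -4
Entry delta = 0 - -1 = 1
Det delta = entry_delta * cofactor = 1 * -4 = -4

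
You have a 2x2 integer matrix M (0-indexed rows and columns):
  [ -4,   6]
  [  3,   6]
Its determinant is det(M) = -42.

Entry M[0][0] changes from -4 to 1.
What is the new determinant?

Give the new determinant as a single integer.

det is linear in row 0: changing M[0][0] by delta changes det by delta * cofactor(0,0).
Cofactor C_00 = (-1)^(0+0) * minor(0,0) = 6
Entry delta = 1 - -4 = 5
Det delta = 5 * 6 = 30
New det = -42 + 30 = -12

Answer: -12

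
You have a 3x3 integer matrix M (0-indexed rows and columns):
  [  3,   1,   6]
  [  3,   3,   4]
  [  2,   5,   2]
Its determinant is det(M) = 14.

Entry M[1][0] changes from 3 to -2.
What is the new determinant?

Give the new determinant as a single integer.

det is linear in row 1: changing M[1][0] by delta changes det by delta * cofactor(1,0).
Cofactor C_10 = (-1)^(1+0) * minor(1,0) = 28
Entry delta = -2 - 3 = -5
Det delta = -5 * 28 = -140
New det = 14 + -140 = -126

Answer: -126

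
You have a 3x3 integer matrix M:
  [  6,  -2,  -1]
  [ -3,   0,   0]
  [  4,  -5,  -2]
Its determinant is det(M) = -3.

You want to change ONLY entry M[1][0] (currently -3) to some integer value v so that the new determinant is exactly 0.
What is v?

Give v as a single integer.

Answer: 0

Derivation:
det is linear in entry M[1][0]: det = old_det + (v - -3) * C_10
Cofactor C_10 = 1
Want det = 0: -3 + (v - -3) * 1 = 0
  (v - -3) = 3 / 1 = 3
  v = -3 + (3) = 0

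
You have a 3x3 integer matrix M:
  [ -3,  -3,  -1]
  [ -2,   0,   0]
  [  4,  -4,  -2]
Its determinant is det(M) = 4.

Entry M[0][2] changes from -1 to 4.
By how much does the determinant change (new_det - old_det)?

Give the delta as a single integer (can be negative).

Answer: 40

Derivation:
Cofactor C_02 = 8
Entry delta = 4 - -1 = 5
Det delta = entry_delta * cofactor = 5 * 8 = 40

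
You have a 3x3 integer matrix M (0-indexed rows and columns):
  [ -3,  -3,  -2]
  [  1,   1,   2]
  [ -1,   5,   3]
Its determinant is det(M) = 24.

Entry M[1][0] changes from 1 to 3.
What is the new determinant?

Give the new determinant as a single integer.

det is linear in row 1: changing M[1][0] by delta changes det by delta * cofactor(1,0).
Cofactor C_10 = (-1)^(1+0) * minor(1,0) = -1
Entry delta = 3 - 1 = 2
Det delta = 2 * -1 = -2
New det = 24 + -2 = 22

Answer: 22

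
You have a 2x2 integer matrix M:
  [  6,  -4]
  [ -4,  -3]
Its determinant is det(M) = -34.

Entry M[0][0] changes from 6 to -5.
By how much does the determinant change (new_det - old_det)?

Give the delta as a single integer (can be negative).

Answer: 33

Derivation:
Cofactor C_00 = -3
Entry delta = -5 - 6 = -11
Det delta = entry_delta * cofactor = -11 * -3 = 33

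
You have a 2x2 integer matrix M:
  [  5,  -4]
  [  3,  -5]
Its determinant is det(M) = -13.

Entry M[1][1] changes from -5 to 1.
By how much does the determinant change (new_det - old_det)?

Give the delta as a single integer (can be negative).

Cofactor C_11 = 5
Entry delta = 1 - -5 = 6
Det delta = entry_delta * cofactor = 6 * 5 = 30

Answer: 30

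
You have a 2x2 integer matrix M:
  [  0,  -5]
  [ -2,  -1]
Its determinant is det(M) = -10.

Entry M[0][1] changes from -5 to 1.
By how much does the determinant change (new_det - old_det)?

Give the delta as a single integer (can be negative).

Answer: 12

Derivation:
Cofactor C_01 = 2
Entry delta = 1 - -5 = 6
Det delta = entry_delta * cofactor = 6 * 2 = 12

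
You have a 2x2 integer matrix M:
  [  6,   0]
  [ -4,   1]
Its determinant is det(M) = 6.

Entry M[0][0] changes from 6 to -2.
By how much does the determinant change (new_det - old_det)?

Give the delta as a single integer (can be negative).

Cofactor C_00 = 1
Entry delta = -2 - 6 = -8
Det delta = entry_delta * cofactor = -8 * 1 = -8

Answer: -8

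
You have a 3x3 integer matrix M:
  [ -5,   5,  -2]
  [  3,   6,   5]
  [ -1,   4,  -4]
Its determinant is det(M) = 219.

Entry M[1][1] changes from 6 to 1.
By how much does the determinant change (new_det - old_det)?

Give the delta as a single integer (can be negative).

Answer: -90

Derivation:
Cofactor C_11 = 18
Entry delta = 1 - 6 = -5
Det delta = entry_delta * cofactor = -5 * 18 = -90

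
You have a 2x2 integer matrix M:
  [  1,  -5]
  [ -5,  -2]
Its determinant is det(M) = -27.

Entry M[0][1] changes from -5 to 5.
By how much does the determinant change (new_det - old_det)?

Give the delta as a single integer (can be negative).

Cofactor C_01 = 5
Entry delta = 5 - -5 = 10
Det delta = entry_delta * cofactor = 10 * 5 = 50

Answer: 50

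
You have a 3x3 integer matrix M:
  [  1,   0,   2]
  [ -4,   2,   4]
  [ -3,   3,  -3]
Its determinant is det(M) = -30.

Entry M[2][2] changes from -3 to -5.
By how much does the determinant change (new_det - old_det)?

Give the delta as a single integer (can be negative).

Cofactor C_22 = 2
Entry delta = -5 - -3 = -2
Det delta = entry_delta * cofactor = -2 * 2 = -4

Answer: -4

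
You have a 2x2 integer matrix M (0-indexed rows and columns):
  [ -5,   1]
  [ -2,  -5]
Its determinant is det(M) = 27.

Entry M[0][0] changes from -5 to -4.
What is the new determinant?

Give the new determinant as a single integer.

det is linear in row 0: changing M[0][0] by delta changes det by delta * cofactor(0,0).
Cofactor C_00 = (-1)^(0+0) * minor(0,0) = -5
Entry delta = -4 - -5 = 1
Det delta = 1 * -5 = -5
New det = 27 + -5 = 22

Answer: 22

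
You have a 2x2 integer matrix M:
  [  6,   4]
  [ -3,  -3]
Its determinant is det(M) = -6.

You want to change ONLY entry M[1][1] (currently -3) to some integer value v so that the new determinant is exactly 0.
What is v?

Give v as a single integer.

det is linear in entry M[1][1]: det = old_det + (v - -3) * C_11
Cofactor C_11 = 6
Want det = 0: -6 + (v - -3) * 6 = 0
  (v - -3) = 6 / 6 = 1
  v = -3 + (1) = -2

Answer: -2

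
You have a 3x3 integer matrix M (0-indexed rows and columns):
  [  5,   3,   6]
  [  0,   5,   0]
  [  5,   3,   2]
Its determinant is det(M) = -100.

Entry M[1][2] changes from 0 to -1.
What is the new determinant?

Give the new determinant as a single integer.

Answer: -100

Derivation:
det is linear in row 1: changing M[1][2] by delta changes det by delta * cofactor(1,2).
Cofactor C_12 = (-1)^(1+2) * minor(1,2) = 0
Entry delta = -1 - 0 = -1
Det delta = -1 * 0 = 0
New det = -100 + 0 = -100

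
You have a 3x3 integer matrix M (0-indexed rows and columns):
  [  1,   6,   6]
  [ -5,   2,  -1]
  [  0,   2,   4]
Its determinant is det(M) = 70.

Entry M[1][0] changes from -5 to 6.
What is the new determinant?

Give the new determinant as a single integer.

det is linear in row 1: changing M[1][0] by delta changes det by delta * cofactor(1,0).
Cofactor C_10 = (-1)^(1+0) * minor(1,0) = -12
Entry delta = 6 - -5 = 11
Det delta = 11 * -12 = -132
New det = 70 + -132 = -62

Answer: -62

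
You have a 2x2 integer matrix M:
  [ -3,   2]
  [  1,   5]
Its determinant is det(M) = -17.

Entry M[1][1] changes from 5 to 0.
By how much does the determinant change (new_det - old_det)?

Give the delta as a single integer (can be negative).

Cofactor C_11 = -3
Entry delta = 0 - 5 = -5
Det delta = entry_delta * cofactor = -5 * -3 = 15

Answer: 15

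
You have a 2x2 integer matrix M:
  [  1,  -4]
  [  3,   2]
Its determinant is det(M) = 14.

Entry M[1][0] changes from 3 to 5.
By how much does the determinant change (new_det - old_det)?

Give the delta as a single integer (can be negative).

Cofactor C_10 = 4
Entry delta = 5 - 3 = 2
Det delta = entry_delta * cofactor = 2 * 4 = 8

Answer: 8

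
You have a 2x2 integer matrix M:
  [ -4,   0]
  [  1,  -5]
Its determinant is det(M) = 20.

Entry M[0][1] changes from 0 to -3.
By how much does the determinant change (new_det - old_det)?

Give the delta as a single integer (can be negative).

Cofactor C_01 = -1
Entry delta = -3 - 0 = -3
Det delta = entry_delta * cofactor = -3 * -1 = 3

Answer: 3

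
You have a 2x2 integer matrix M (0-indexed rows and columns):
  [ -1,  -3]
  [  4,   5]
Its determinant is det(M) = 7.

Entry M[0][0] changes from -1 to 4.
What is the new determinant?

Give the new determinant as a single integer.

det is linear in row 0: changing M[0][0] by delta changes det by delta * cofactor(0,0).
Cofactor C_00 = (-1)^(0+0) * minor(0,0) = 5
Entry delta = 4 - -1 = 5
Det delta = 5 * 5 = 25
New det = 7 + 25 = 32

Answer: 32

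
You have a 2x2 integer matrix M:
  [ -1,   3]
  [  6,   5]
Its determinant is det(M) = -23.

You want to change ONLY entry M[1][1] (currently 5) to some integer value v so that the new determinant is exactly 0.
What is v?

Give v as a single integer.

det is linear in entry M[1][1]: det = old_det + (v - 5) * C_11
Cofactor C_11 = -1
Want det = 0: -23 + (v - 5) * -1 = 0
  (v - 5) = 23 / -1 = -23
  v = 5 + (-23) = -18

Answer: -18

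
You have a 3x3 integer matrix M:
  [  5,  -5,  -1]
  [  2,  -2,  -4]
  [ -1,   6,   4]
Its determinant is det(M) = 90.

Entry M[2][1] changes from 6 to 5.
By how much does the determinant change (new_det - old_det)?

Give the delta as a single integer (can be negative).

Cofactor C_21 = 18
Entry delta = 5 - 6 = -1
Det delta = entry_delta * cofactor = -1 * 18 = -18

Answer: -18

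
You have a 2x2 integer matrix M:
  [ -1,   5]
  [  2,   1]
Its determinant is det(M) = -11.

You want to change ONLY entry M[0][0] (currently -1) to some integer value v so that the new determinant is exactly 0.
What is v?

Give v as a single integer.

Answer: 10

Derivation:
det is linear in entry M[0][0]: det = old_det + (v - -1) * C_00
Cofactor C_00 = 1
Want det = 0: -11 + (v - -1) * 1 = 0
  (v - -1) = 11 / 1 = 11
  v = -1 + (11) = 10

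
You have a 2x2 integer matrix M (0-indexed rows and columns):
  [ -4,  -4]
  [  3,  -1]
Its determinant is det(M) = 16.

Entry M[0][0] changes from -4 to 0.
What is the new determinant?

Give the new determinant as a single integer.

det is linear in row 0: changing M[0][0] by delta changes det by delta * cofactor(0,0).
Cofactor C_00 = (-1)^(0+0) * minor(0,0) = -1
Entry delta = 0 - -4 = 4
Det delta = 4 * -1 = -4
New det = 16 + -4 = 12

Answer: 12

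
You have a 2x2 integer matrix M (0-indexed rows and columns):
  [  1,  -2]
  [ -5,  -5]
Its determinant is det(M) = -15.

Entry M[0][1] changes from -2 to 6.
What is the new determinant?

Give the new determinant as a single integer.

det is linear in row 0: changing M[0][1] by delta changes det by delta * cofactor(0,1).
Cofactor C_01 = (-1)^(0+1) * minor(0,1) = 5
Entry delta = 6 - -2 = 8
Det delta = 8 * 5 = 40
New det = -15 + 40 = 25

Answer: 25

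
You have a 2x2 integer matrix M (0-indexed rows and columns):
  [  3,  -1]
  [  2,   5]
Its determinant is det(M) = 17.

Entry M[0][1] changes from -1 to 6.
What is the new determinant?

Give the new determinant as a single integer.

det is linear in row 0: changing M[0][1] by delta changes det by delta * cofactor(0,1).
Cofactor C_01 = (-1)^(0+1) * minor(0,1) = -2
Entry delta = 6 - -1 = 7
Det delta = 7 * -2 = -14
New det = 17 + -14 = 3

Answer: 3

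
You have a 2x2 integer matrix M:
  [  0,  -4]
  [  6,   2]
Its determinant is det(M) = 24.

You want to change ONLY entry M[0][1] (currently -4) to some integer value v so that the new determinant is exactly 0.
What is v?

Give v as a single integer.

det is linear in entry M[0][1]: det = old_det + (v - -4) * C_01
Cofactor C_01 = -6
Want det = 0: 24 + (v - -4) * -6 = 0
  (v - -4) = -24 / -6 = 4
  v = -4 + (4) = 0

Answer: 0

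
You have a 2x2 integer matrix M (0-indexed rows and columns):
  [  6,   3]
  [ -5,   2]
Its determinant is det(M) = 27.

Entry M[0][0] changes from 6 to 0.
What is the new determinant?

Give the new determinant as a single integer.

det is linear in row 0: changing M[0][0] by delta changes det by delta * cofactor(0,0).
Cofactor C_00 = (-1)^(0+0) * minor(0,0) = 2
Entry delta = 0 - 6 = -6
Det delta = -6 * 2 = -12
New det = 27 + -12 = 15

Answer: 15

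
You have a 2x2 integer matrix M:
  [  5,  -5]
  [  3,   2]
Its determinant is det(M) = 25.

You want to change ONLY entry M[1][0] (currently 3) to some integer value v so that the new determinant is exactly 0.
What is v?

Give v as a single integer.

Answer: -2

Derivation:
det is linear in entry M[1][0]: det = old_det + (v - 3) * C_10
Cofactor C_10 = 5
Want det = 0: 25 + (v - 3) * 5 = 0
  (v - 3) = -25 / 5 = -5
  v = 3 + (-5) = -2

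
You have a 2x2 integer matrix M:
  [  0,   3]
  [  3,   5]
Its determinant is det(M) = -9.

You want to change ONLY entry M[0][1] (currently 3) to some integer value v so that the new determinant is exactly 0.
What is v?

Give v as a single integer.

Answer: 0

Derivation:
det is linear in entry M[0][1]: det = old_det + (v - 3) * C_01
Cofactor C_01 = -3
Want det = 0: -9 + (v - 3) * -3 = 0
  (v - 3) = 9 / -3 = -3
  v = 3 + (-3) = 0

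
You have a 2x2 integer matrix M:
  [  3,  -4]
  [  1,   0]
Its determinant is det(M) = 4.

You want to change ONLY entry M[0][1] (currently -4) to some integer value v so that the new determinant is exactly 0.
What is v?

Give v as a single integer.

Answer: 0

Derivation:
det is linear in entry M[0][1]: det = old_det + (v - -4) * C_01
Cofactor C_01 = -1
Want det = 0: 4 + (v - -4) * -1 = 0
  (v - -4) = -4 / -1 = 4
  v = -4 + (4) = 0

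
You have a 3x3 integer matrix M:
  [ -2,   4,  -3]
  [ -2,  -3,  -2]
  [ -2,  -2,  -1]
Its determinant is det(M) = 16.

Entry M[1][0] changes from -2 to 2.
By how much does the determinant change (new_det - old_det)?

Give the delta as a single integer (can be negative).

Answer: 40

Derivation:
Cofactor C_10 = 10
Entry delta = 2 - -2 = 4
Det delta = entry_delta * cofactor = 4 * 10 = 40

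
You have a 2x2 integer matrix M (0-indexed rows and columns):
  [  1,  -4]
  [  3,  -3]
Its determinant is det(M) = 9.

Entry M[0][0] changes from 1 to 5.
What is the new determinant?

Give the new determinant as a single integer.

Answer: -3

Derivation:
det is linear in row 0: changing M[0][0] by delta changes det by delta * cofactor(0,0).
Cofactor C_00 = (-1)^(0+0) * minor(0,0) = -3
Entry delta = 5 - 1 = 4
Det delta = 4 * -3 = -12
New det = 9 + -12 = -3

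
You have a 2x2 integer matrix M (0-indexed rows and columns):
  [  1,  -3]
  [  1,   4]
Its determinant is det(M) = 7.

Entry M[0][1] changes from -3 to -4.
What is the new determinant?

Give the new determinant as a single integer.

det is linear in row 0: changing M[0][1] by delta changes det by delta * cofactor(0,1).
Cofactor C_01 = (-1)^(0+1) * minor(0,1) = -1
Entry delta = -4 - -3 = -1
Det delta = -1 * -1 = 1
New det = 7 + 1 = 8

Answer: 8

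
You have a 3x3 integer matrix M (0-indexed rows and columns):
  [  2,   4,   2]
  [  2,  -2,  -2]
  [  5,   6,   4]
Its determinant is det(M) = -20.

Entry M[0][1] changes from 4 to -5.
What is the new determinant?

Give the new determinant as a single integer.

det is linear in row 0: changing M[0][1] by delta changes det by delta * cofactor(0,1).
Cofactor C_01 = (-1)^(0+1) * minor(0,1) = -18
Entry delta = -5 - 4 = -9
Det delta = -9 * -18 = 162
New det = -20 + 162 = 142

Answer: 142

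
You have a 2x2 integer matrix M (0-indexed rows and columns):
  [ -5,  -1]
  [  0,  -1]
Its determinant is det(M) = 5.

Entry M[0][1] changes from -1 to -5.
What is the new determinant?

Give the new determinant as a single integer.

Answer: 5

Derivation:
det is linear in row 0: changing M[0][1] by delta changes det by delta * cofactor(0,1).
Cofactor C_01 = (-1)^(0+1) * minor(0,1) = 0
Entry delta = -5 - -1 = -4
Det delta = -4 * 0 = 0
New det = 5 + 0 = 5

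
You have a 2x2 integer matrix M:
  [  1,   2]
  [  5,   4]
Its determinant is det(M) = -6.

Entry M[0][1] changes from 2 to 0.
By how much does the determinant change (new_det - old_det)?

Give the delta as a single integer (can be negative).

Answer: 10

Derivation:
Cofactor C_01 = -5
Entry delta = 0 - 2 = -2
Det delta = entry_delta * cofactor = -2 * -5 = 10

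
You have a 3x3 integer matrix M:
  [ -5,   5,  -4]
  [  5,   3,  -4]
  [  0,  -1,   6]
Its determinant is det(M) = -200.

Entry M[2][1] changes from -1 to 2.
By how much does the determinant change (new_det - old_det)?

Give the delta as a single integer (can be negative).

Answer: -120

Derivation:
Cofactor C_21 = -40
Entry delta = 2 - -1 = 3
Det delta = entry_delta * cofactor = 3 * -40 = -120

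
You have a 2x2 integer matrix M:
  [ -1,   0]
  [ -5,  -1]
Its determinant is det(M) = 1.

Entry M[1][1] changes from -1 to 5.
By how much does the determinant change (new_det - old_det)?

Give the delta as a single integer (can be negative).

Answer: -6

Derivation:
Cofactor C_11 = -1
Entry delta = 5 - -1 = 6
Det delta = entry_delta * cofactor = 6 * -1 = -6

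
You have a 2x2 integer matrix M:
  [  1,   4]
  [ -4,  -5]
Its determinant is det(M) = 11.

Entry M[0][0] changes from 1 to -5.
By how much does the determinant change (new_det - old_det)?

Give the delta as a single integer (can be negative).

Answer: 30

Derivation:
Cofactor C_00 = -5
Entry delta = -5 - 1 = -6
Det delta = entry_delta * cofactor = -6 * -5 = 30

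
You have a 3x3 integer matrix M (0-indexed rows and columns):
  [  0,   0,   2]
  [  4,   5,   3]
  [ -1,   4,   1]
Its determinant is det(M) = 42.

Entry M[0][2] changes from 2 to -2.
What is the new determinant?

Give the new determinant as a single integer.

det is linear in row 0: changing M[0][2] by delta changes det by delta * cofactor(0,2).
Cofactor C_02 = (-1)^(0+2) * minor(0,2) = 21
Entry delta = -2 - 2 = -4
Det delta = -4 * 21 = -84
New det = 42 + -84 = -42

Answer: -42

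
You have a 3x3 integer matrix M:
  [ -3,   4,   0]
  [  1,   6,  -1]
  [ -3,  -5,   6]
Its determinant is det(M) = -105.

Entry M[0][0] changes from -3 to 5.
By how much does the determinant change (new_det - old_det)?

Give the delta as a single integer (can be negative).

Cofactor C_00 = 31
Entry delta = 5 - -3 = 8
Det delta = entry_delta * cofactor = 8 * 31 = 248

Answer: 248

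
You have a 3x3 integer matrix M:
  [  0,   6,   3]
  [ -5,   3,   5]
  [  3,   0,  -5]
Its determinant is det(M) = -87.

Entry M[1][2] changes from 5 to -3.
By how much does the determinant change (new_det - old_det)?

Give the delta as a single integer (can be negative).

Answer: -144

Derivation:
Cofactor C_12 = 18
Entry delta = -3 - 5 = -8
Det delta = entry_delta * cofactor = -8 * 18 = -144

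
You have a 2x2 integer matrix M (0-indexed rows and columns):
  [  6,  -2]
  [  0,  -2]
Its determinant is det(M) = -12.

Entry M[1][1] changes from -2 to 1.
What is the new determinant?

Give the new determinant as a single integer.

Answer: 6

Derivation:
det is linear in row 1: changing M[1][1] by delta changes det by delta * cofactor(1,1).
Cofactor C_11 = (-1)^(1+1) * minor(1,1) = 6
Entry delta = 1 - -2 = 3
Det delta = 3 * 6 = 18
New det = -12 + 18 = 6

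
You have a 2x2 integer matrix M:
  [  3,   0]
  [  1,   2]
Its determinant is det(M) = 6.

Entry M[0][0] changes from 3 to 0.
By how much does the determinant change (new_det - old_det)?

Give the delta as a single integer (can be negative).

Answer: -6

Derivation:
Cofactor C_00 = 2
Entry delta = 0 - 3 = -3
Det delta = entry_delta * cofactor = -3 * 2 = -6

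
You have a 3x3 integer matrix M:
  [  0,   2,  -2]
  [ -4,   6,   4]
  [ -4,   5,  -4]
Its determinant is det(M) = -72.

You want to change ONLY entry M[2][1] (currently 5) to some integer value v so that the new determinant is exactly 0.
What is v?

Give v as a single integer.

Answer: 14

Derivation:
det is linear in entry M[2][1]: det = old_det + (v - 5) * C_21
Cofactor C_21 = 8
Want det = 0: -72 + (v - 5) * 8 = 0
  (v - 5) = 72 / 8 = 9
  v = 5 + (9) = 14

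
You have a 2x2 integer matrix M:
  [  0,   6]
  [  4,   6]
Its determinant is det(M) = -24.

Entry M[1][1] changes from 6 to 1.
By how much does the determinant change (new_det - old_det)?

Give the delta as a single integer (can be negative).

Cofactor C_11 = 0
Entry delta = 1 - 6 = -5
Det delta = entry_delta * cofactor = -5 * 0 = 0

Answer: 0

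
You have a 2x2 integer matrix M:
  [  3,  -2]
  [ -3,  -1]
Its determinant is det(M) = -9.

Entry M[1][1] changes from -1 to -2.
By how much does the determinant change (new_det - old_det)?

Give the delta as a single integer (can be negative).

Answer: -3

Derivation:
Cofactor C_11 = 3
Entry delta = -2 - -1 = -1
Det delta = entry_delta * cofactor = -1 * 3 = -3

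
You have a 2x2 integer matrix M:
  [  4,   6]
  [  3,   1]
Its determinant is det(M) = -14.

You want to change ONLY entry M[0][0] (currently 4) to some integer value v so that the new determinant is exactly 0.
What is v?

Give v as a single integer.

det is linear in entry M[0][0]: det = old_det + (v - 4) * C_00
Cofactor C_00 = 1
Want det = 0: -14 + (v - 4) * 1 = 0
  (v - 4) = 14 / 1 = 14
  v = 4 + (14) = 18

Answer: 18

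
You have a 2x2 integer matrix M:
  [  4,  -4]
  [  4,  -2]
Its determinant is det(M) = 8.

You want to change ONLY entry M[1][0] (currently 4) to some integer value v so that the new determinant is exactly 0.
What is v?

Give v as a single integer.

det is linear in entry M[1][0]: det = old_det + (v - 4) * C_10
Cofactor C_10 = 4
Want det = 0: 8 + (v - 4) * 4 = 0
  (v - 4) = -8 / 4 = -2
  v = 4 + (-2) = 2

Answer: 2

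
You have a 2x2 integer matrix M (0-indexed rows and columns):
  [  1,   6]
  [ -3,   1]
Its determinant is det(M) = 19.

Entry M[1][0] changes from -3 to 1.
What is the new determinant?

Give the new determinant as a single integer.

det is linear in row 1: changing M[1][0] by delta changes det by delta * cofactor(1,0).
Cofactor C_10 = (-1)^(1+0) * minor(1,0) = -6
Entry delta = 1 - -3 = 4
Det delta = 4 * -6 = -24
New det = 19 + -24 = -5

Answer: -5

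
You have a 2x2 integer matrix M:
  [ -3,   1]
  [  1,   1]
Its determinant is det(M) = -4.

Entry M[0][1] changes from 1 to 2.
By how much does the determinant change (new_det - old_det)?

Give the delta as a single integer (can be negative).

Cofactor C_01 = -1
Entry delta = 2 - 1 = 1
Det delta = entry_delta * cofactor = 1 * -1 = -1

Answer: -1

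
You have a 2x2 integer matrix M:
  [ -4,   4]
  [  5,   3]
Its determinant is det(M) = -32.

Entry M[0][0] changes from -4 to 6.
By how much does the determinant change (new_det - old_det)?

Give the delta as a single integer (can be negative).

Answer: 30

Derivation:
Cofactor C_00 = 3
Entry delta = 6 - -4 = 10
Det delta = entry_delta * cofactor = 10 * 3 = 30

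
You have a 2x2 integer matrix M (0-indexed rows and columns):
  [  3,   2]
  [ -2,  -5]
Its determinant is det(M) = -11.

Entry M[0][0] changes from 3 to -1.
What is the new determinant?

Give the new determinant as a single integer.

Answer: 9

Derivation:
det is linear in row 0: changing M[0][0] by delta changes det by delta * cofactor(0,0).
Cofactor C_00 = (-1)^(0+0) * minor(0,0) = -5
Entry delta = -1 - 3 = -4
Det delta = -4 * -5 = 20
New det = -11 + 20 = 9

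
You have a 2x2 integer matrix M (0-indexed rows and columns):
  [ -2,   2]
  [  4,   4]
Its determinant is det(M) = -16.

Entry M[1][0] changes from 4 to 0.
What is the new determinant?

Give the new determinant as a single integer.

det is linear in row 1: changing M[1][0] by delta changes det by delta * cofactor(1,0).
Cofactor C_10 = (-1)^(1+0) * minor(1,0) = -2
Entry delta = 0 - 4 = -4
Det delta = -4 * -2 = 8
New det = -16 + 8 = -8

Answer: -8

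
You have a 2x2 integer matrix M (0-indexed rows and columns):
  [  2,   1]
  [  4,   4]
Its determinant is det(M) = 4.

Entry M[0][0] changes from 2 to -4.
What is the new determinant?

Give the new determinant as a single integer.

det is linear in row 0: changing M[0][0] by delta changes det by delta * cofactor(0,0).
Cofactor C_00 = (-1)^(0+0) * minor(0,0) = 4
Entry delta = -4 - 2 = -6
Det delta = -6 * 4 = -24
New det = 4 + -24 = -20

Answer: -20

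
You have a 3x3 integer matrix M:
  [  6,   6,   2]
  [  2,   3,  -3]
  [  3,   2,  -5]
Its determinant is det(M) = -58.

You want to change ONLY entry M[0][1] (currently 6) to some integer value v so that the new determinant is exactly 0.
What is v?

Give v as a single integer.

Answer: 64

Derivation:
det is linear in entry M[0][1]: det = old_det + (v - 6) * C_01
Cofactor C_01 = 1
Want det = 0: -58 + (v - 6) * 1 = 0
  (v - 6) = 58 / 1 = 58
  v = 6 + (58) = 64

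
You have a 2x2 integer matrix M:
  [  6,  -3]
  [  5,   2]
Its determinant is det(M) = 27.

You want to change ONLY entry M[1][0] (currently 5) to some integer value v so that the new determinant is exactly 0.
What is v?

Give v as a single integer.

Answer: -4

Derivation:
det is linear in entry M[1][0]: det = old_det + (v - 5) * C_10
Cofactor C_10 = 3
Want det = 0: 27 + (v - 5) * 3 = 0
  (v - 5) = -27 / 3 = -9
  v = 5 + (-9) = -4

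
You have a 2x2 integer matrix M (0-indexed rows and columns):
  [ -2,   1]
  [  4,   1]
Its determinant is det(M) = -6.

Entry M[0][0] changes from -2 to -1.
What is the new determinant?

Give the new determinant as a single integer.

det is linear in row 0: changing M[0][0] by delta changes det by delta * cofactor(0,0).
Cofactor C_00 = (-1)^(0+0) * minor(0,0) = 1
Entry delta = -1 - -2 = 1
Det delta = 1 * 1 = 1
New det = -6 + 1 = -5

Answer: -5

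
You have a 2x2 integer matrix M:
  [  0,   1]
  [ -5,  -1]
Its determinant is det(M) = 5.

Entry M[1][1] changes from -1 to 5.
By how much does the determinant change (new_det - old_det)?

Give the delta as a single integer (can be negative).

Cofactor C_11 = 0
Entry delta = 5 - -1 = 6
Det delta = entry_delta * cofactor = 6 * 0 = 0

Answer: 0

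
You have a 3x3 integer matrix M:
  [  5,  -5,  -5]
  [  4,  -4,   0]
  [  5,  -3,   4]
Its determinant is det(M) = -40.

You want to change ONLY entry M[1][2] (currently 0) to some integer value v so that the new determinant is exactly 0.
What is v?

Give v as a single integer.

det is linear in entry M[1][2]: det = old_det + (v - 0) * C_12
Cofactor C_12 = -10
Want det = 0: -40 + (v - 0) * -10 = 0
  (v - 0) = 40 / -10 = -4
  v = 0 + (-4) = -4

Answer: -4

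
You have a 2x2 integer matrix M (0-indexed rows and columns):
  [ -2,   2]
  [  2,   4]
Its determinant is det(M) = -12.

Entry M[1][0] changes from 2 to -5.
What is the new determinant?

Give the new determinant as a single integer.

Answer: 2

Derivation:
det is linear in row 1: changing M[1][0] by delta changes det by delta * cofactor(1,0).
Cofactor C_10 = (-1)^(1+0) * minor(1,0) = -2
Entry delta = -5 - 2 = -7
Det delta = -7 * -2 = 14
New det = -12 + 14 = 2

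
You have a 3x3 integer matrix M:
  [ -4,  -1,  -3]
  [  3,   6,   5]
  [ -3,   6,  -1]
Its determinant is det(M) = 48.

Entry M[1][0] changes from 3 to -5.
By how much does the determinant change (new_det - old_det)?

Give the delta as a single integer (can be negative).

Answer: 152

Derivation:
Cofactor C_10 = -19
Entry delta = -5 - 3 = -8
Det delta = entry_delta * cofactor = -8 * -19 = 152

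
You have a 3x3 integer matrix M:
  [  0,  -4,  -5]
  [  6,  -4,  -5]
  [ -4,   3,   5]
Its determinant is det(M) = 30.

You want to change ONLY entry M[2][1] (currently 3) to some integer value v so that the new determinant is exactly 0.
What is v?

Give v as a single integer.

det is linear in entry M[2][1]: det = old_det + (v - 3) * C_21
Cofactor C_21 = -30
Want det = 0: 30 + (v - 3) * -30 = 0
  (v - 3) = -30 / -30 = 1
  v = 3 + (1) = 4

Answer: 4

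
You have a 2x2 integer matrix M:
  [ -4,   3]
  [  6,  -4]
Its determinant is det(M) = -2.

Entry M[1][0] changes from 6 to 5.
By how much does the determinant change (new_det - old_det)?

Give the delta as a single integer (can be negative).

Cofactor C_10 = -3
Entry delta = 5 - 6 = -1
Det delta = entry_delta * cofactor = -1 * -3 = 3

Answer: 3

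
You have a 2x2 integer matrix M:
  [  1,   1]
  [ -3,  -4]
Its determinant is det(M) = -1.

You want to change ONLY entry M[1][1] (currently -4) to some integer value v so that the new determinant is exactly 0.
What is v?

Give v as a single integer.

det is linear in entry M[1][1]: det = old_det + (v - -4) * C_11
Cofactor C_11 = 1
Want det = 0: -1 + (v - -4) * 1 = 0
  (v - -4) = 1 / 1 = 1
  v = -4 + (1) = -3

Answer: -3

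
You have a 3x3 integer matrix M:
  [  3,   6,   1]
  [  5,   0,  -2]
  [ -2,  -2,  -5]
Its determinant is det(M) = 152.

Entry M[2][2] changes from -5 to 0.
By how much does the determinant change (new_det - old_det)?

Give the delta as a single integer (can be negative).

Cofactor C_22 = -30
Entry delta = 0 - -5 = 5
Det delta = entry_delta * cofactor = 5 * -30 = -150

Answer: -150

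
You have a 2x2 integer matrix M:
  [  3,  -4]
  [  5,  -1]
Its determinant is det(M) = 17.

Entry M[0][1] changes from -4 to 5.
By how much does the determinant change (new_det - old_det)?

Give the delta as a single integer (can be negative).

Answer: -45

Derivation:
Cofactor C_01 = -5
Entry delta = 5 - -4 = 9
Det delta = entry_delta * cofactor = 9 * -5 = -45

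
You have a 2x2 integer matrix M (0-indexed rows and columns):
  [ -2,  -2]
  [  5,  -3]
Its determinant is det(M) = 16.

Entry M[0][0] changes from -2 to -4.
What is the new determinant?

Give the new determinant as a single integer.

Answer: 22

Derivation:
det is linear in row 0: changing M[0][0] by delta changes det by delta * cofactor(0,0).
Cofactor C_00 = (-1)^(0+0) * minor(0,0) = -3
Entry delta = -4 - -2 = -2
Det delta = -2 * -3 = 6
New det = 16 + 6 = 22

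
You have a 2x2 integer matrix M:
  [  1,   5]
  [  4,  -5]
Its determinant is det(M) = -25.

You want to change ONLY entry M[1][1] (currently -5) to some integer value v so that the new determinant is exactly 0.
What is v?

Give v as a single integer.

Answer: 20

Derivation:
det is linear in entry M[1][1]: det = old_det + (v - -5) * C_11
Cofactor C_11 = 1
Want det = 0: -25 + (v - -5) * 1 = 0
  (v - -5) = 25 / 1 = 25
  v = -5 + (25) = 20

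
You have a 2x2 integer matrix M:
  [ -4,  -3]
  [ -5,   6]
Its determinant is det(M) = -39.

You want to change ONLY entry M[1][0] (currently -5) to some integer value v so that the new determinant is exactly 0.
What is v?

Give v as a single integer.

Answer: 8

Derivation:
det is linear in entry M[1][0]: det = old_det + (v - -5) * C_10
Cofactor C_10 = 3
Want det = 0: -39 + (v - -5) * 3 = 0
  (v - -5) = 39 / 3 = 13
  v = -5 + (13) = 8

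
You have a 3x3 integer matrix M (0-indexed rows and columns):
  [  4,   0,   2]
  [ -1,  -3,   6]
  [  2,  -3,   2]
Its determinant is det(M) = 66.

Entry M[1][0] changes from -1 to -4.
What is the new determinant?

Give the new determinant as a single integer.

Answer: 84

Derivation:
det is linear in row 1: changing M[1][0] by delta changes det by delta * cofactor(1,0).
Cofactor C_10 = (-1)^(1+0) * minor(1,0) = -6
Entry delta = -4 - -1 = -3
Det delta = -3 * -6 = 18
New det = 66 + 18 = 84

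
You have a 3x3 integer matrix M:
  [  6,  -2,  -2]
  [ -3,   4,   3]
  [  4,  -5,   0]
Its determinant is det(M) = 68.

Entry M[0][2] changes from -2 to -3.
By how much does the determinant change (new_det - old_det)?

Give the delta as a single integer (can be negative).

Answer: 1

Derivation:
Cofactor C_02 = -1
Entry delta = -3 - -2 = -1
Det delta = entry_delta * cofactor = -1 * -1 = 1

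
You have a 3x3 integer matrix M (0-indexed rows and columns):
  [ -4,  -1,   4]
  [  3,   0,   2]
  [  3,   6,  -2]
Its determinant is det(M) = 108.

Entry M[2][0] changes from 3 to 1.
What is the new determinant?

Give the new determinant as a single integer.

Answer: 112

Derivation:
det is linear in row 2: changing M[2][0] by delta changes det by delta * cofactor(2,0).
Cofactor C_20 = (-1)^(2+0) * minor(2,0) = -2
Entry delta = 1 - 3 = -2
Det delta = -2 * -2 = 4
New det = 108 + 4 = 112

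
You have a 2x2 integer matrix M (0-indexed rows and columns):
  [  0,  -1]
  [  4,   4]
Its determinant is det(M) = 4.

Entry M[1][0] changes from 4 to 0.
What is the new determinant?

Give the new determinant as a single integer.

Answer: 0

Derivation:
det is linear in row 1: changing M[1][0] by delta changes det by delta * cofactor(1,0).
Cofactor C_10 = (-1)^(1+0) * minor(1,0) = 1
Entry delta = 0 - 4 = -4
Det delta = -4 * 1 = -4
New det = 4 + -4 = 0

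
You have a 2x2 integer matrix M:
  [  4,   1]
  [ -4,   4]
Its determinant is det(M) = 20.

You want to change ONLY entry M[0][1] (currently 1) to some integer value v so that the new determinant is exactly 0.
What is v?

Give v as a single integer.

det is linear in entry M[0][1]: det = old_det + (v - 1) * C_01
Cofactor C_01 = 4
Want det = 0: 20 + (v - 1) * 4 = 0
  (v - 1) = -20 / 4 = -5
  v = 1 + (-5) = -4

Answer: -4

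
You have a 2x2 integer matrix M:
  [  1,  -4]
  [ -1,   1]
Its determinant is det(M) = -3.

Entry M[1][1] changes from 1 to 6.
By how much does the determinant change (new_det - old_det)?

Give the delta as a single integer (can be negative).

Cofactor C_11 = 1
Entry delta = 6 - 1 = 5
Det delta = entry_delta * cofactor = 5 * 1 = 5

Answer: 5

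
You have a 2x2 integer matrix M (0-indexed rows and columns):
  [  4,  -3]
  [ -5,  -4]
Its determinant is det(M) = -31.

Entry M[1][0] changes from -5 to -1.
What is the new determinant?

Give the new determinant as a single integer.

det is linear in row 1: changing M[1][0] by delta changes det by delta * cofactor(1,0).
Cofactor C_10 = (-1)^(1+0) * minor(1,0) = 3
Entry delta = -1 - -5 = 4
Det delta = 4 * 3 = 12
New det = -31 + 12 = -19

Answer: -19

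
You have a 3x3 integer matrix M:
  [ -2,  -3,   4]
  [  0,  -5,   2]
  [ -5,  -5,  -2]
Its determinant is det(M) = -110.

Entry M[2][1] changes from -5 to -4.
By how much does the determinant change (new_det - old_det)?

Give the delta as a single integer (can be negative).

Cofactor C_21 = 4
Entry delta = -4 - -5 = 1
Det delta = entry_delta * cofactor = 1 * 4 = 4

Answer: 4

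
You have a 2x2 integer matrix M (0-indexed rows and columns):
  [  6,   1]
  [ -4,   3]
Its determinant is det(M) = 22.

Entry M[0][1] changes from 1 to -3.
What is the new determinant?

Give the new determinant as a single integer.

det is linear in row 0: changing M[0][1] by delta changes det by delta * cofactor(0,1).
Cofactor C_01 = (-1)^(0+1) * minor(0,1) = 4
Entry delta = -3 - 1 = -4
Det delta = -4 * 4 = -16
New det = 22 + -16 = 6

Answer: 6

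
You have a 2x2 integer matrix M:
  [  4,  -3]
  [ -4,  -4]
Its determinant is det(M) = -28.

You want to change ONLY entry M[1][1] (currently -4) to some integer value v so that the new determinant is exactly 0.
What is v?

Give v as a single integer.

Answer: 3

Derivation:
det is linear in entry M[1][1]: det = old_det + (v - -4) * C_11
Cofactor C_11 = 4
Want det = 0: -28 + (v - -4) * 4 = 0
  (v - -4) = 28 / 4 = 7
  v = -4 + (7) = 3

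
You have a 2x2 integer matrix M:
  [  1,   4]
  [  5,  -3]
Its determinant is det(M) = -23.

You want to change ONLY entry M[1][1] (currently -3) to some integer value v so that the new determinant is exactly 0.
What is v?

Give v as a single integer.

det is linear in entry M[1][1]: det = old_det + (v - -3) * C_11
Cofactor C_11 = 1
Want det = 0: -23 + (v - -3) * 1 = 0
  (v - -3) = 23 / 1 = 23
  v = -3 + (23) = 20

Answer: 20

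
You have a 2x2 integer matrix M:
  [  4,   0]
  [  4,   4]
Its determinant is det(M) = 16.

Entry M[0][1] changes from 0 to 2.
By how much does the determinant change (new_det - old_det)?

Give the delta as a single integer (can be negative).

Cofactor C_01 = -4
Entry delta = 2 - 0 = 2
Det delta = entry_delta * cofactor = 2 * -4 = -8

Answer: -8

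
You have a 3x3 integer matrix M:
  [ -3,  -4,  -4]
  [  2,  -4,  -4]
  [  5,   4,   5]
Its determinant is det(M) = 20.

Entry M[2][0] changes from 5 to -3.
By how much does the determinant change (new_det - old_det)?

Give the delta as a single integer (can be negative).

Answer: 0

Derivation:
Cofactor C_20 = 0
Entry delta = -3 - 5 = -8
Det delta = entry_delta * cofactor = -8 * 0 = 0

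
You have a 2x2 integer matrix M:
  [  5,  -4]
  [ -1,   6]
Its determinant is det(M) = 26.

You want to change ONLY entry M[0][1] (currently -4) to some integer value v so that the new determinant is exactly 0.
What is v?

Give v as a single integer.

Answer: -30

Derivation:
det is linear in entry M[0][1]: det = old_det + (v - -4) * C_01
Cofactor C_01 = 1
Want det = 0: 26 + (v - -4) * 1 = 0
  (v - -4) = -26 / 1 = -26
  v = -4 + (-26) = -30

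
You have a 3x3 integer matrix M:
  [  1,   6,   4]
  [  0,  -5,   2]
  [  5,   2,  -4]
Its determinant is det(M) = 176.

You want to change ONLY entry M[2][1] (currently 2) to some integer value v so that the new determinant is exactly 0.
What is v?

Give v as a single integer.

det is linear in entry M[2][1]: det = old_det + (v - 2) * C_21
Cofactor C_21 = -2
Want det = 0: 176 + (v - 2) * -2 = 0
  (v - 2) = -176 / -2 = 88
  v = 2 + (88) = 90

Answer: 90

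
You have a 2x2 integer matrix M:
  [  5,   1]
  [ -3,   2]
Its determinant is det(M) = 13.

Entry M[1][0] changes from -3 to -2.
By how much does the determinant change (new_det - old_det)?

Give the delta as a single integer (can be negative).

Answer: -1

Derivation:
Cofactor C_10 = -1
Entry delta = -2 - -3 = 1
Det delta = entry_delta * cofactor = 1 * -1 = -1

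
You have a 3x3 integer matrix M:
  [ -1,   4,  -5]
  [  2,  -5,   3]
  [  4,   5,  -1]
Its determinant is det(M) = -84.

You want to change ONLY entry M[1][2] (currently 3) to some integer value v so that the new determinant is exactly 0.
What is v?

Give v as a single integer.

det is linear in entry M[1][2]: det = old_det + (v - 3) * C_12
Cofactor C_12 = 21
Want det = 0: -84 + (v - 3) * 21 = 0
  (v - 3) = 84 / 21 = 4
  v = 3 + (4) = 7

Answer: 7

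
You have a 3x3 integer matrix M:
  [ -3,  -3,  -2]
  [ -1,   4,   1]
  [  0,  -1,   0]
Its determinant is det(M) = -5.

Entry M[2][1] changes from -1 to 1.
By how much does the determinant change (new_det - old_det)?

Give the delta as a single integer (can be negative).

Cofactor C_21 = 5
Entry delta = 1 - -1 = 2
Det delta = entry_delta * cofactor = 2 * 5 = 10

Answer: 10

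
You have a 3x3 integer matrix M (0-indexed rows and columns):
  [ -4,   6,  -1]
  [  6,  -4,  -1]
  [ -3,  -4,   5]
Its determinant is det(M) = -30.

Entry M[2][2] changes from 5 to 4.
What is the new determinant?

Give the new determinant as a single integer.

det is linear in row 2: changing M[2][2] by delta changes det by delta * cofactor(2,2).
Cofactor C_22 = (-1)^(2+2) * minor(2,2) = -20
Entry delta = 4 - 5 = -1
Det delta = -1 * -20 = 20
New det = -30 + 20 = -10

Answer: -10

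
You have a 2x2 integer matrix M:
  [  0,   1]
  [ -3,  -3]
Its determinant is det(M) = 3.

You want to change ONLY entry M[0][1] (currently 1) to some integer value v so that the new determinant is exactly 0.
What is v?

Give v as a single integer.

det is linear in entry M[0][1]: det = old_det + (v - 1) * C_01
Cofactor C_01 = 3
Want det = 0: 3 + (v - 1) * 3 = 0
  (v - 1) = -3 / 3 = -1
  v = 1 + (-1) = 0

Answer: 0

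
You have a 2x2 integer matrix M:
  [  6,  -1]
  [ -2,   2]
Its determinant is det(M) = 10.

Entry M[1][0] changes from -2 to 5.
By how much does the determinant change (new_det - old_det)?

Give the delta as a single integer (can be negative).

Cofactor C_10 = 1
Entry delta = 5 - -2 = 7
Det delta = entry_delta * cofactor = 7 * 1 = 7

Answer: 7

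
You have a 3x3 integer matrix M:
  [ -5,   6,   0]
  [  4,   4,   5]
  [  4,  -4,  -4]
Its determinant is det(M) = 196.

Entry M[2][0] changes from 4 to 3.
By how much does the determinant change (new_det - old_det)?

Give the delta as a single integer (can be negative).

Answer: -30

Derivation:
Cofactor C_20 = 30
Entry delta = 3 - 4 = -1
Det delta = entry_delta * cofactor = -1 * 30 = -30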